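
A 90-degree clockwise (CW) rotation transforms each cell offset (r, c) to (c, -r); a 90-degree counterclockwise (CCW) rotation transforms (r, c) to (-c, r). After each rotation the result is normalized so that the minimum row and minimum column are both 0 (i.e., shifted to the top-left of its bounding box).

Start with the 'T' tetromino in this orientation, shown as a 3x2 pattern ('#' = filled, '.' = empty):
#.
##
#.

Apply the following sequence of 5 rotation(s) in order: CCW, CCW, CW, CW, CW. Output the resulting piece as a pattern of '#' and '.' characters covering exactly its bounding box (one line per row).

Start:
#.
##
#.
After rotation 1 (CCW):
.#.
###
After rotation 2 (CCW):
.#
##
.#
After rotation 3 (CW):
.#.
###
After rotation 4 (CW):
#.
##
#.
After rotation 5 (CW):
###
.#.

Answer: ###
.#.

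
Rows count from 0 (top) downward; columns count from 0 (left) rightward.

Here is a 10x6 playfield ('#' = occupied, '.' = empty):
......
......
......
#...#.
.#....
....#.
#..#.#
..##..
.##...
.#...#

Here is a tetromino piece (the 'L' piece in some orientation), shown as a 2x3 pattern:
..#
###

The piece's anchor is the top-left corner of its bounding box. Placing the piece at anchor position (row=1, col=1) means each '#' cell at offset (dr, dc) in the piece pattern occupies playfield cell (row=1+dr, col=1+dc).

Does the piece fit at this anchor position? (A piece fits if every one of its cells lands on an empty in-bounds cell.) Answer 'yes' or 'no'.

Answer: yes

Derivation:
Check each piece cell at anchor (1, 1):
  offset (0,2) -> (1,3): empty -> OK
  offset (1,0) -> (2,1): empty -> OK
  offset (1,1) -> (2,2): empty -> OK
  offset (1,2) -> (2,3): empty -> OK
All cells valid: yes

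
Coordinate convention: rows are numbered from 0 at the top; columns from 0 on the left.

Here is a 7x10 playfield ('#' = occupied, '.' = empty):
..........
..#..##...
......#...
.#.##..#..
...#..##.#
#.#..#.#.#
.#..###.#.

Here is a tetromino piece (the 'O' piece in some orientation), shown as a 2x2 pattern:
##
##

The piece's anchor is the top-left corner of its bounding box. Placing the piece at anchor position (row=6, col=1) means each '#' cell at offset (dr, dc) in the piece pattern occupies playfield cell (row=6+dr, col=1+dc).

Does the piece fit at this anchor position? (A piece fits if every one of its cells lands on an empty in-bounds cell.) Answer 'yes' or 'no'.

Answer: no

Derivation:
Check each piece cell at anchor (6, 1):
  offset (0,0) -> (6,1): occupied ('#') -> FAIL
  offset (0,1) -> (6,2): empty -> OK
  offset (1,0) -> (7,1): out of bounds -> FAIL
  offset (1,1) -> (7,2): out of bounds -> FAIL
All cells valid: no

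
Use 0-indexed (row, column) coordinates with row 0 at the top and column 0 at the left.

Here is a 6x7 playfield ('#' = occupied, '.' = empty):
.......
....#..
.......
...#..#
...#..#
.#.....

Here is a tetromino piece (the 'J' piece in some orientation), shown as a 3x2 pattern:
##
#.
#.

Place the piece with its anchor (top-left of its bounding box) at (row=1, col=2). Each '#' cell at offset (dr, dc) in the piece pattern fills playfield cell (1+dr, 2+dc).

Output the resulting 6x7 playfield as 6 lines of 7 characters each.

Fill (1+0,2+0) = (1,2)
Fill (1+0,2+1) = (1,3)
Fill (1+1,2+0) = (2,2)
Fill (1+2,2+0) = (3,2)

Answer: .......
..###..
..#....
..##..#
...#..#
.#.....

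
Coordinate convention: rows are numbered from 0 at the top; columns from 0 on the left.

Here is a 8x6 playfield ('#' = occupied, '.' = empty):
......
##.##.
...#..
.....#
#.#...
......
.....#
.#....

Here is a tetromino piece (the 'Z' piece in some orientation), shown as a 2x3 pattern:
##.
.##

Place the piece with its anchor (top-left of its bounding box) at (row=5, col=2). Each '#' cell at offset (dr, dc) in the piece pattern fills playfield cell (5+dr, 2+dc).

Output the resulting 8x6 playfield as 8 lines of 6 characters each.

Answer: ......
##.##.
...#..
.....#
#.#...
..##..
...###
.#....

Derivation:
Fill (5+0,2+0) = (5,2)
Fill (5+0,2+1) = (5,3)
Fill (5+1,2+1) = (6,3)
Fill (5+1,2+2) = (6,4)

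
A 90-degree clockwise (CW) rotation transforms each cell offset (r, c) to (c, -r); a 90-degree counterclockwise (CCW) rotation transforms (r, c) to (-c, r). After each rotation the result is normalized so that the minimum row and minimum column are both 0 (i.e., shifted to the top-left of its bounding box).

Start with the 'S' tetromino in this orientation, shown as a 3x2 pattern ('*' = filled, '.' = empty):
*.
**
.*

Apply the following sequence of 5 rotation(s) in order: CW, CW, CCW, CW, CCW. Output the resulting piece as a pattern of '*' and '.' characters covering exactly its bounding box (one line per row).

Answer: .**
**.

Derivation:
Start:
*.
**
.*
After rotation 1 (CW):
.**
**.
After rotation 2 (CW):
*.
**
.*
After rotation 3 (CCW):
.**
**.
After rotation 4 (CW):
*.
**
.*
After rotation 5 (CCW):
.**
**.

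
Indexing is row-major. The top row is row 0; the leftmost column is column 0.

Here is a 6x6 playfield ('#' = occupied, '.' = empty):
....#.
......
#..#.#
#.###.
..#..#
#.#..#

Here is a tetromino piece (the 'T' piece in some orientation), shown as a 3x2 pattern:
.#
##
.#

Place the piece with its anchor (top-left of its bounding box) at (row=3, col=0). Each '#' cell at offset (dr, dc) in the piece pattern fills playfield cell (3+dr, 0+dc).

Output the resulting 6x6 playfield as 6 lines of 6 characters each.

Answer: ....#.
......
#..#.#
#####.
###..#
###..#

Derivation:
Fill (3+0,0+1) = (3,1)
Fill (3+1,0+0) = (4,0)
Fill (3+1,0+1) = (4,1)
Fill (3+2,0+1) = (5,1)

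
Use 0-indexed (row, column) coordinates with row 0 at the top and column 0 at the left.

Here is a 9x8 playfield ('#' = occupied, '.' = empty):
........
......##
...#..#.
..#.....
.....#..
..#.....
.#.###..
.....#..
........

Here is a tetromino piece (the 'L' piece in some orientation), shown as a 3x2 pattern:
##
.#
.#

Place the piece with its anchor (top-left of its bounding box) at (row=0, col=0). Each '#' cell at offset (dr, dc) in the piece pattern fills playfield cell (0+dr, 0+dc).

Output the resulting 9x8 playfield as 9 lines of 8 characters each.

Answer: ##......
.#....##
.#.#..#.
..#.....
.....#..
..#.....
.#.###..
.....#..
........

Derivation:
Fill (0+0,0+0) = (0,0)
Fill (0+0,0+1) = (0,1)
Fill (0+1,0+1) = (1,1)
Fill (0+2,0+1) = (2,1)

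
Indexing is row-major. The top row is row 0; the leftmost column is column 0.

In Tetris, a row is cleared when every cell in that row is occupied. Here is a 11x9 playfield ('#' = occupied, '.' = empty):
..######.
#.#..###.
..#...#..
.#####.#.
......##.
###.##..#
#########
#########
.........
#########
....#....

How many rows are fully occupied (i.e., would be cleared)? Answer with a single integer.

Answer: 3

Derivation:
Check each row:
  row 0: 3 empty cells -> not full
  row 1: 4 empty cells -> not full
  row 2: 7 empty cells -> not full
  row 3: 3 empty cells -> not full
  row 4: 7 empty cells -> not full
  row 5: 3 empty cells -> not full
  row 6: 0 empty cells -> FULL (clear)
  row 7: 0 empty cells -> FULL (clear)
  row 8: 9 empty cells -> not full
  row 9: 0 empty cells -> FULL (clear)
  row 10: 8 empty cells -> not full
Total rows cleared: 3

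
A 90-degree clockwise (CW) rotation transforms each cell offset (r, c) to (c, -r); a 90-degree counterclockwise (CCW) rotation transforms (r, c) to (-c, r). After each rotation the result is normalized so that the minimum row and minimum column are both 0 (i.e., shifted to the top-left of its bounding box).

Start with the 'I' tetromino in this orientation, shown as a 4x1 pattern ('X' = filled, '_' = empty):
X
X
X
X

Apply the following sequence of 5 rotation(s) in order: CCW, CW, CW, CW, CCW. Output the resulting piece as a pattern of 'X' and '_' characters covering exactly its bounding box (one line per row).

Start:
X
X
X
X
After rotation 1 (CCW):
XXXX
After rotation 2 (CW):
X
X
X
X
After rotation 3 (CW):
XXXX
After rotation 4 (CW):
X
X
X
X
After rotation 5 (CCW):
XXXX

Answer: XXXX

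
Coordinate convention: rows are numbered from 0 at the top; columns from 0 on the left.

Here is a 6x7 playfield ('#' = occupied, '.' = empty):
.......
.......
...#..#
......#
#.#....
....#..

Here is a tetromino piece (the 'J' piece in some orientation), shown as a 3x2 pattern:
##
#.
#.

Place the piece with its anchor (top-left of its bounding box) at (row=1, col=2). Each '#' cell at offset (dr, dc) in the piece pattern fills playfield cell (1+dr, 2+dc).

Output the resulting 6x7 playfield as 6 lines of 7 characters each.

Fill (1+0,2+0) = (1,2)
Fill (1+0,2+1) = (1,3)
Fill (1+1,2+0) = (2,2)
Fill (1+2,2+0) = (3,2)

Answer: .......
..##...
..##..#
..#...#
#.#....
....#..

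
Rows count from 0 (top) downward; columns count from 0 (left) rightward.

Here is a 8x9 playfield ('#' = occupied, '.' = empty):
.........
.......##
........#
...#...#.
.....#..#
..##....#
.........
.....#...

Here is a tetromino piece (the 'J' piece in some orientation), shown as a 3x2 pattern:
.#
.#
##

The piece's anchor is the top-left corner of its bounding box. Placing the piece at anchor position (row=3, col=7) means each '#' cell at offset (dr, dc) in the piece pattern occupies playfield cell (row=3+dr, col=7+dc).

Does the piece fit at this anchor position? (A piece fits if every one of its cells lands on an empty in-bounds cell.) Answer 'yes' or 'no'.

Check each piece cell at anchor (3, 7):
  offset (0,1) -> (3,8): empty -> OK
  offset (1,1) -> (4,8): occupied ('#') -> FAIL
  offset (2,0) -> (5,7): empty -> OK
  offset (2,1) -> (5,8): occupied ('#') -> FAIL
All cells valid: no

Answer: no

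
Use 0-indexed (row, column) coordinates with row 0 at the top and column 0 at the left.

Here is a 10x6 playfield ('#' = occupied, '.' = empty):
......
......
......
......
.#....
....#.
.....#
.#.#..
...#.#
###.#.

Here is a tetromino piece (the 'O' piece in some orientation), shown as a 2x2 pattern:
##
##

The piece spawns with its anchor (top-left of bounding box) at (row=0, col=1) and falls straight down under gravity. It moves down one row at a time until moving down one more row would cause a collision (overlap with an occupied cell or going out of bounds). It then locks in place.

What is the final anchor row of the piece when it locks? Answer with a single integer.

Spawn at (row=0, col=1). Try each row:
  row 0: fits
  row 1: fits
  row 2: fits
  row 3: blocked -> lock at row 2

Answer: 2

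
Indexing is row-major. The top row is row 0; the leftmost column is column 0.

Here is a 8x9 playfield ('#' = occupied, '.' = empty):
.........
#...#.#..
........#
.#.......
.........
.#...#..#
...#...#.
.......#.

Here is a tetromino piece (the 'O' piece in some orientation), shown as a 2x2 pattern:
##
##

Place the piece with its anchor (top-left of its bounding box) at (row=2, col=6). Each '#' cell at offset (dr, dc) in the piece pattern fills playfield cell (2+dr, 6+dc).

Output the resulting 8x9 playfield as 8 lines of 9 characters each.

Answer: .........
#...#.#..
......###
.#....##.
.........
.#...#..#
...#...#.
.......#.

Derivation:
Fill (2+0,6+0) = (2,6)
Fill (2+0,6+1) = (2,7)
Fill (2+1,6+0) = (3,6)
Fill (2+1,6+1) = (3,7)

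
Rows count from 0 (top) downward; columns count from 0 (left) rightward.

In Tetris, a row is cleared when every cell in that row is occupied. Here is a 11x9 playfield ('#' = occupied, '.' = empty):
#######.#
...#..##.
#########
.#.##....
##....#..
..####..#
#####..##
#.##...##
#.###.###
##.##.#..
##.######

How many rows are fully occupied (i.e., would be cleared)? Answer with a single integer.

Check each row:
  row 0: 1 empty cell -> not full
  row 1: 6 empty cells -> not full
  row 2: 0 empty cells -> FULL (clear)
  row 3: 6 empty cells -> not full
  row 4: 6 empty cells -> not full
  row 5: 4 empty cells -> not full
  row 6: 2 empty cells -> not full
  row 7: 4 empty cells -> not full
  row 8: 2 empty cells -> not full
  row 9: 4 empty cells -> not full
  row 10: 1 empty cell -> not full
Total rows cleared: 1

Answer: 1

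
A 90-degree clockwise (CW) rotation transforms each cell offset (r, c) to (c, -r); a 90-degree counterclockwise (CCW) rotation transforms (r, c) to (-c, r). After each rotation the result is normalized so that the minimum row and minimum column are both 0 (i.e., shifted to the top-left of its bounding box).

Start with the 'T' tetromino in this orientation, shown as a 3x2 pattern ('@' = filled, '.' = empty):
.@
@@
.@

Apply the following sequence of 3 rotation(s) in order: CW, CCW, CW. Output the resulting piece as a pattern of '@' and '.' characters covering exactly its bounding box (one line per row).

Start:
.@
@@
.@
After rotation 1 (CW):
.@.
@@@
After rotation 2 (CCW):
.@
@@
.@
After rotation 3 (CW):
.@.
@@@

Answer: .@.
@@@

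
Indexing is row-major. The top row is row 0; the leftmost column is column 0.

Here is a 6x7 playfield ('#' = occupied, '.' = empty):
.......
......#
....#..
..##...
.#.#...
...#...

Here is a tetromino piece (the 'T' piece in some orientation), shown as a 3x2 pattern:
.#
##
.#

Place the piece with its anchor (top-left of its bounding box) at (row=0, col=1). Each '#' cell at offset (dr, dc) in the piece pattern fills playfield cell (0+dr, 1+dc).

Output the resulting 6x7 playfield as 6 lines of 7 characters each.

Answer: ..#....
.##...#
..#.#..
..##...
.#.#...
...#...

Derivation:
Fill (0+0,1+1) = (0,2)
Fill (0+1,1+0) = (1,1)
Fill (0+1,1+1) = (1,2)
Fill (0+2,1+1) = (2,2)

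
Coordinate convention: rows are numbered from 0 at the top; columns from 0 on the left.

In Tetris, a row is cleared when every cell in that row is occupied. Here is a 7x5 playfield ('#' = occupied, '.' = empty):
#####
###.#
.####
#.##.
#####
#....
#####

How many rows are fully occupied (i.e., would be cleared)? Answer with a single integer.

Check each row:
  row 0: 0 empty cells -> FULL (clear)
  row 1: 1 empty cell -> not full
  row 2: 1 empty cell -> not full
  row 3: 2 empty cells -> not full
  row 4: 0 empty cells -> FULL (clear)
  row 5: 4 empty cells -> not full
  row 6: 0 empty cells -> FULL (clear)
Total rows cleared: 3

Answer: 3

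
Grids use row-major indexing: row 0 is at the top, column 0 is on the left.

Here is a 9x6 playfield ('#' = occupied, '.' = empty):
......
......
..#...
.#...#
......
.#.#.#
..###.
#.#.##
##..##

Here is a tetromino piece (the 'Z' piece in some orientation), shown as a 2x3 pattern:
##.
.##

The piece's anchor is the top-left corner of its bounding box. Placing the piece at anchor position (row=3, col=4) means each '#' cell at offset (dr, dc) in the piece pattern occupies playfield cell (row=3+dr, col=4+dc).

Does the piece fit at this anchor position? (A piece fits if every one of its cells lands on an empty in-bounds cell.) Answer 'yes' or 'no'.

Check each piece cell at anchor (3, 4):
  offset (0,0) -> (3,4): empty -> OK
  offset (0,1) -> (3,5): occupied ('#') -> FAIL
  offset (1,1) -> (4,5): empty -> OK
  offset (1,2) -> (4,6): out of bounds -> FAIL
All cells valid: no

Answer: no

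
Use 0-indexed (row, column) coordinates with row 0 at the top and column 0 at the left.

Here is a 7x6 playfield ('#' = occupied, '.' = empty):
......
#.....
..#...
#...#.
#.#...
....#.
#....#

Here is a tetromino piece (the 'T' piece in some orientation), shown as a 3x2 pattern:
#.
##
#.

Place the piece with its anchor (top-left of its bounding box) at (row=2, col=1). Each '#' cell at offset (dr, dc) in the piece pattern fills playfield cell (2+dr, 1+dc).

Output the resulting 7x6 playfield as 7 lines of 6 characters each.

Answer: ......
#.....
.##...
###.#.
###...
....#.
#....#

Derivation:
Fill (2+0,1+0) = (2,1)
Fill (2+1,1+0) = (3,1)
Fill (2+1,1+1) = (3,2)
Fill (2+2,1+0) = (4,1)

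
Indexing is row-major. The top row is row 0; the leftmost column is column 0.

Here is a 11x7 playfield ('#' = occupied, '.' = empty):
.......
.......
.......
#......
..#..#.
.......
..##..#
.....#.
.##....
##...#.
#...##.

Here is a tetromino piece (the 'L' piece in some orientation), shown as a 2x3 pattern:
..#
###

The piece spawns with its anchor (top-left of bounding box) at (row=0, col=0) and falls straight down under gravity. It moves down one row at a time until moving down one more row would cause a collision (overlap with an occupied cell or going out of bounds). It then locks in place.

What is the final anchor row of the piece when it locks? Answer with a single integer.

Answer: 1

Derivation:
Spawn at (row=0, col=0). Try each row:
  row 0: fits
  row 1: fits
  row 2: blocked -> lock at row 1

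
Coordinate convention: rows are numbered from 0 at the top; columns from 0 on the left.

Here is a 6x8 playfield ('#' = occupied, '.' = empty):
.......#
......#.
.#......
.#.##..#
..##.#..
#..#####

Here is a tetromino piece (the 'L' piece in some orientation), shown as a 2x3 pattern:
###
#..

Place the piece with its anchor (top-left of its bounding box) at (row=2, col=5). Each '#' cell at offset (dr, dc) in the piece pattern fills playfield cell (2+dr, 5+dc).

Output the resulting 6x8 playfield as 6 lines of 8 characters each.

Fill (2+0,5+0) = (2,5)
Fill (2+0,5+1) = (2,6)
Fill (2+0,5+2) = (2,7)
Fill (2+1,5+0) = (3,5)

Answer: .......#
......#.
.#...###
.#.###.#
..##.#..
#..#####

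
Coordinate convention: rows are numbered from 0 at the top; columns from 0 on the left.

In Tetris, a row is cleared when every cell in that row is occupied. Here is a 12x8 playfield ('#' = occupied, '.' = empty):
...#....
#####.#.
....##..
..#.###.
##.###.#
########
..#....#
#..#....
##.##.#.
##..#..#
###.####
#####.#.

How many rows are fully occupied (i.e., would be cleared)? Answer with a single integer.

Check each row:
  row 0: 7 empty cells -> not full
  row 1: 2 empty cells -> not full
  row 2: 6 empty cells -> not full
  row 3: 4 empty cells -> not full
  row 4: 2 empty cells -> not full
  row 5: 0 empty cells -> FULL (clear)
  row 6: 6 empty cells -> not full
  row 7: 6 empty cells -> not full
  row 8: 3 empty cells -> not full
  row 9: 4 empty cells -> not full
  row 10: 1 empty cell -> not full
  row 11: 2 empty cells -> not full
Total rows cleared: 1

Answer: 1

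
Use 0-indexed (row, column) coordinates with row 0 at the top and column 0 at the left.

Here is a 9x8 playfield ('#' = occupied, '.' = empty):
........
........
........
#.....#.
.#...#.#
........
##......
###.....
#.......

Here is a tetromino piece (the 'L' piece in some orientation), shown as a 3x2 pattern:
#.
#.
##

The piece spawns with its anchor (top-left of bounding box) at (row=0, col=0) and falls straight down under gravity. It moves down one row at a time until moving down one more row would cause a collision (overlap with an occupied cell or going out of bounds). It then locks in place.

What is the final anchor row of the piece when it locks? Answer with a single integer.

Spawn at (row=0, col=0). Try each row:
  row 0: fits
  row 1: blocked -> lock at row 0

Answer: 0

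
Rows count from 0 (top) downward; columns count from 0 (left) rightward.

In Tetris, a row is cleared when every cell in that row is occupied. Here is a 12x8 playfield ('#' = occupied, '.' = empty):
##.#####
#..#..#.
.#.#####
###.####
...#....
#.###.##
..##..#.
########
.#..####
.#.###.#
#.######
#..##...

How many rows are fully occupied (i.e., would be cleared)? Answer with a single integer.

Answer: 1

Derivation:
Check each row:
  row 0: 1 empty cell -> not full
  row 1: 5 empty cells -> not full
  row 2: 2 empty cells -> not full
  row 3: 1 empty cell -> not full
  row 4: 7 empty cells -> not full
  row 5: 2 empty cells -> not full
  row 6: 5 empty cells -> not full
  row 7: 0 empty cells -> FULL (clear)
  row 8: 3 empty cells -> not full
  row 9: 3 empty cells -> not full
  row 10: 1 empty cell -> not full
  row 11: 5 empty cells -> not full
Total rows cleared: 1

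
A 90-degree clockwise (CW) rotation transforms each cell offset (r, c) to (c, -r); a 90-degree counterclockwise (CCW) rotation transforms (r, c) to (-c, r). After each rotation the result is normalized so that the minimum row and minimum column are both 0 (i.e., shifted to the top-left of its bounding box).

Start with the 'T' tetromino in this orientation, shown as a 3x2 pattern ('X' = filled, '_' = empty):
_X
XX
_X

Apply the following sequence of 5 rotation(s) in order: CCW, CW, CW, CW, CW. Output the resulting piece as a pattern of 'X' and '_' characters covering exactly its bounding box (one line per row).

Start:
_X
XX
_X
After rotation 1 (CCW):
XXX
_X_
After rotation 2 (CW):
_X
XX
_X
After rotation 3 (CW):
_X_
XXX
After rotation 4 (CW):
X_
XX
X_
After rotation 5 (CW):
XXX
_X_

Answer: XXX
_X_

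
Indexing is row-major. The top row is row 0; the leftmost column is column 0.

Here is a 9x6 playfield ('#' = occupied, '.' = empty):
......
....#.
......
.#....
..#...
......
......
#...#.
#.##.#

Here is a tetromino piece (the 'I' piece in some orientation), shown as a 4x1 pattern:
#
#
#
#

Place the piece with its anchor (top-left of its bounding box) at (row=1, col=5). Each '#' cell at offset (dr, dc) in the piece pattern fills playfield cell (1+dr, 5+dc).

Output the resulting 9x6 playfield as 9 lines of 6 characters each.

Answer: ......
....##
.....#
.#...#
..#..#
......
......
#...#.
#.##.#

Derivation:
Fill (1+0,5+0) = (1,5)
Fill (1+1,5+0) = (2,5)
Fill (1+2,5+0) = (3,5)
Fill (1+3,5+0) = (4,5)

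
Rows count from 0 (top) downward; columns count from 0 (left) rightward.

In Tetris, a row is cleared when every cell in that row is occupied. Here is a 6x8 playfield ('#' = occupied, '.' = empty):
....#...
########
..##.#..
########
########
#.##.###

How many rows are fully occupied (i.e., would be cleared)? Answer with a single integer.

Check each row:
  row 0: 7 empty cells -> not full
  row 1: 0 empty cells -> FULL (clear)
  row 2: 5 empty cells -> not full
  row 3: 0 empty cells -> FULL (clear)
  row 4: 0 empty cells -> FULL (clear)
  row 5: 2 empty cells -> not full
Total rows cleared: 3

Answer: 3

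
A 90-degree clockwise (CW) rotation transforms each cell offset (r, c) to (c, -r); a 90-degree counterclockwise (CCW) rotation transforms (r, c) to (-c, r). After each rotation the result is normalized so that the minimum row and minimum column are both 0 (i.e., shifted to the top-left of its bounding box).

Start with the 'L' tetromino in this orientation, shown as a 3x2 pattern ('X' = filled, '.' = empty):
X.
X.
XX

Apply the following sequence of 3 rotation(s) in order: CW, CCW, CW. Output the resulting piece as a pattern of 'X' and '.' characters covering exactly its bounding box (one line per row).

Start:
X.
X.
XX
After rotation 1 (CW):
XXX
X..
After rotation 2 (CCW):
X.
X.
XX
After rotation 3 (CW):
XXX
X..

Answer: XXX
X..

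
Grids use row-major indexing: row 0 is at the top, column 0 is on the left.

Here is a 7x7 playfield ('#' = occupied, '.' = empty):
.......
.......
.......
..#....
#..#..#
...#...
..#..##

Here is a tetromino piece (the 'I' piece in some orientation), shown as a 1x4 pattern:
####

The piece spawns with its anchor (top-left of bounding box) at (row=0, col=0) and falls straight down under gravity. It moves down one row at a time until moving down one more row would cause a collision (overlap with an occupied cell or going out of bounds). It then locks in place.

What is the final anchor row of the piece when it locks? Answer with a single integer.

Spawn at (row=0, col=0). Try each row:
  row 0: fits
  row 1: fits
  row 2: fits
  row 3: blocked -> lock at row 2

Answer: 2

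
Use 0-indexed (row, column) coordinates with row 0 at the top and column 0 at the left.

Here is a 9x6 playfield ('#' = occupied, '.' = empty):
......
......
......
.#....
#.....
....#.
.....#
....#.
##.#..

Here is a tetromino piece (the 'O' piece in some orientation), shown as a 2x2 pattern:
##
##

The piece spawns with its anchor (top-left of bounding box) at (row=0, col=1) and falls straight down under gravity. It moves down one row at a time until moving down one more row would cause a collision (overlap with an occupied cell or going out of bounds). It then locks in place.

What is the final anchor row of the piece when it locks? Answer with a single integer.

Answer: 1

Derivation:
Spawn at (row=0, col=1). Try each row:
  row 0: fits
  row 1: fits
  row 2: blocked -> lock at row 1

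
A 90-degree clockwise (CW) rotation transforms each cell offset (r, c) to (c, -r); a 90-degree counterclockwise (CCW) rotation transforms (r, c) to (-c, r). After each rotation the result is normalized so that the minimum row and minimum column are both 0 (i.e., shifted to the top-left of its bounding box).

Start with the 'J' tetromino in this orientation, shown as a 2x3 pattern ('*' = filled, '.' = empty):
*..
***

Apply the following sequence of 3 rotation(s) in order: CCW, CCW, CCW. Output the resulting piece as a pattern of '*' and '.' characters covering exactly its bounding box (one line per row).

Answer: **
*.
*.

Derivation:
Start:
*..
***
After rotation 1 (CCW):
.*
.*
**
After rotation 2 (CCW):
***
..*
After rotation 3 (CCW):
**
*.
*.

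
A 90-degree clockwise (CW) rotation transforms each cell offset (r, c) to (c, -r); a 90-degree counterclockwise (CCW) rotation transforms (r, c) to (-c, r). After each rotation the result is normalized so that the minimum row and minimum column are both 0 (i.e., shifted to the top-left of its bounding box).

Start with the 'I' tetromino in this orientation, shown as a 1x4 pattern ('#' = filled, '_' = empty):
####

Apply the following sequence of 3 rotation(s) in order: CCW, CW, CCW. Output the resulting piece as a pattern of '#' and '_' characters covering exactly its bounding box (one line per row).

Start:
####
After rotation 1 (CCW):
#
#
#
#
After rotation 2 (CW):
####
After rotation 3 (CCW):
#
#
#
#

Answer: #
#
#
#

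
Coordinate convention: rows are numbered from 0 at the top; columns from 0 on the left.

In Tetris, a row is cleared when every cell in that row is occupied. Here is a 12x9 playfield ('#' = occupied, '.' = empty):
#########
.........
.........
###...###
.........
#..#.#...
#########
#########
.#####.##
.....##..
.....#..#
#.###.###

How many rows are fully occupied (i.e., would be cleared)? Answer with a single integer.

Answer: 3

Derivation:
Check each row:
  row 0: 0 empty cells -> FULL (clear)
  row 1: 9 empty cells -> not full
  row 2: 9 empty cells -> not full
  row 3: 3 empty cells -> not full
  row 4: 9 empty cells -> not full
  row 5: 6 empty cells -> not full
  row 6: 0 empty cells -> FULL (clear)
  row 7: 0 empty cells -> FULL (clear)
  row 8: 2 empty cells -> not full
  row 9: 7 empty cells -> not full
  row 10: 7 empty cells -> not full
  row 11: 2 empty cells -> not full
Total rows cleared: 3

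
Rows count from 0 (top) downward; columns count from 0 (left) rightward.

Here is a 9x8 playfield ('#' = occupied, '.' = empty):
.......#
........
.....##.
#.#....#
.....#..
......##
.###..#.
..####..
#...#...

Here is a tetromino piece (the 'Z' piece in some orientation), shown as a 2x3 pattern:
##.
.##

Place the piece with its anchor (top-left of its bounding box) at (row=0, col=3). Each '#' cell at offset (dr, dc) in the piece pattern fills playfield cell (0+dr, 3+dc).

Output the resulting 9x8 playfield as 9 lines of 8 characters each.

Fill (0+0,3+0) = (0,3)
Fill (0+0,3+1) = (0,4)
Fill (0+1,3+1) = (1,4)
Fill (0+1,3+2) = (1,5)

Answer: ...##..#
....##..
.....##.
#.#....#
.....#..
......##
.###..#.
..####..
#...#...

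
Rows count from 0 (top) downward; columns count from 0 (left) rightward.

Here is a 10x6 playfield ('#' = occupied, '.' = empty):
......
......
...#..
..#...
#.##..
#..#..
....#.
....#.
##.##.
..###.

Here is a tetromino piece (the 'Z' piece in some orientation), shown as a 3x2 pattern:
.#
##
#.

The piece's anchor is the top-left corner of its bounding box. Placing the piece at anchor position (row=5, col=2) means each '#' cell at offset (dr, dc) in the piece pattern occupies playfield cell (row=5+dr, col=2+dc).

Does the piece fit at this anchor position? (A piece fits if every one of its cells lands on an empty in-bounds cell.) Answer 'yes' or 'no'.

Answer: no

Derivation:
Check each piece cell at anchor (5, 2):
  offset (0,1) -> (5,3): occupied ('#') -> FAIL
  offset (1,0) -> (6,2): empty -> OK
  offset (1,1) -> (6,3): empty -> OK
  offset (2,0) -> (7,2): empty -> OK
All cells valid: no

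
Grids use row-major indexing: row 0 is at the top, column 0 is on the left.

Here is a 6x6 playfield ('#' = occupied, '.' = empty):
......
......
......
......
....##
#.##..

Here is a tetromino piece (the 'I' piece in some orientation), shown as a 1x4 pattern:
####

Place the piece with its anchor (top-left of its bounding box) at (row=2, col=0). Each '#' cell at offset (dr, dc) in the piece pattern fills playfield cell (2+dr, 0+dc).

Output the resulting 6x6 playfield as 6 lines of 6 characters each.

Fill (2+0,0+0) = (2,0)
Fill (2+0,0+1) = (2,1)
Fill (2+0,0+2) = (2,2)
Fill (2+0,0+3) = (2,3)

Answer: ......
......
####..
......
....##
#.##..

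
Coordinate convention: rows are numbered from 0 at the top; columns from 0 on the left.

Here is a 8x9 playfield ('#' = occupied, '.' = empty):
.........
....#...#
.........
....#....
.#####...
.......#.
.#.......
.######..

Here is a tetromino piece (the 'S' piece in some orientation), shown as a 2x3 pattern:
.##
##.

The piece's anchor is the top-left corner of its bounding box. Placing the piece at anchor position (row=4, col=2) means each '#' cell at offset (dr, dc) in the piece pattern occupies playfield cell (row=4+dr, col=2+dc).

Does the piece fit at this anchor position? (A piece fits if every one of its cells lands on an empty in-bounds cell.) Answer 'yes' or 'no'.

Check each piece cell at anchor (4, 2):
  offset (0,1) -> (4,3): occupied ('#') -> FAIL
  offset (0,2) -> (4,4): occupied ('#') -> FAIL
  offset (1,0) -> (5,2): empty -> OK
  offset (1,1) -> (5,3): empty -> OK
All cells valid: no

Answer: no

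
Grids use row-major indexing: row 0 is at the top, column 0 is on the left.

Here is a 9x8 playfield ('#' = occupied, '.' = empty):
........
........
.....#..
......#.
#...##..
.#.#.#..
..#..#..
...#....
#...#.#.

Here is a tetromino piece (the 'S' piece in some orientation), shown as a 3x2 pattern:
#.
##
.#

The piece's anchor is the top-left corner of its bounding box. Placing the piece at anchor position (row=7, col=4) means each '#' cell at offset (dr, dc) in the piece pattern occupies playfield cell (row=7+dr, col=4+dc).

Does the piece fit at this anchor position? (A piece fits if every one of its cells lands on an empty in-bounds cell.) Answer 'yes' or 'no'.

Answer: no

Derivation:
Check each piece cell at anchor (7, 4):
  offset (0,0) -> (7,4): empty -> OK
  offset (1,0) -> (8,4): occupied ('#') -> FAIL
  offset (1,1) -> (8,5): empty -> OK
  offset (2,1) -> (9,5): out of bounds -> FAIL
All cells valid: no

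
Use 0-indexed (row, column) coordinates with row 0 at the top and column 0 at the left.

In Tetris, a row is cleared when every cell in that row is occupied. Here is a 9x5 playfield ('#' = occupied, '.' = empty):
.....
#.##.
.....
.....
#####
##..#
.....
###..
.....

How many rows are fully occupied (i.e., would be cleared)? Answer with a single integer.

Answer: 1

Derivation:
Check each row:
  row 0: 5 empty cells -> not full
  row 1: 2 empty cells -> not full
  row 2: 5 empty cells -> not full
  row 3: 5 empty cells -> not full
  row 4: 0 empty cells -> FULL (clear)
  row 5: 2 empty cells -> not full
  row 6: 5 empty cells -> not full
  row 7: 2 empty cells -> not full
  row 8: 5 empty cells -> not full
Total rows cleared: 1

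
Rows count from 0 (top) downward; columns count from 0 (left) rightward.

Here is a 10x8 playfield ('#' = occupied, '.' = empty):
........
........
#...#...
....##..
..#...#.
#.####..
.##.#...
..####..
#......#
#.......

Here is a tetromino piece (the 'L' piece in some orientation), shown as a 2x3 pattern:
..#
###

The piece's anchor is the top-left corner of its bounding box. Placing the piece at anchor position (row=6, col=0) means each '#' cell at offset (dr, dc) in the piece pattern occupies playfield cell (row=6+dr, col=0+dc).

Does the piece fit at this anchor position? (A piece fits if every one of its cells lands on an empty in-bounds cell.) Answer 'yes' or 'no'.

Check each piece cell at anchor (6, 0):
  offset (0,2) -> (6,2): occupied ('#') -> FAIL
  offset (1,0) -> (7,0): empty -> OK
  offset (1,1) -> (7,1): empty -> OK
  offset (1,2) -> (7,2): occupied ('#') -> FAIL
All cells valid: no

Answer: no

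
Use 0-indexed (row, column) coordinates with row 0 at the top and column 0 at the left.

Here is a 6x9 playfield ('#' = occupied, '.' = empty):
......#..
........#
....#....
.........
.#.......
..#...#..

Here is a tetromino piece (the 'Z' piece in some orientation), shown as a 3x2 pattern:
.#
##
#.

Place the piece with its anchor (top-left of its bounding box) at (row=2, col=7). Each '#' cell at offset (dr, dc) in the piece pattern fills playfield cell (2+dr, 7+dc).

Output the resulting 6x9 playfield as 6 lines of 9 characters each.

Answer: ......#..
........#
....#...#
.......##
.#.....#.
..#...#..

Derivation:
Fill (2+0,7+1) = (2,8)
Fill (2+1,7+0) = (3,7)
Fill (2+1,7+1) = (3,8)
Fill (2+2,7+0) = (4,7)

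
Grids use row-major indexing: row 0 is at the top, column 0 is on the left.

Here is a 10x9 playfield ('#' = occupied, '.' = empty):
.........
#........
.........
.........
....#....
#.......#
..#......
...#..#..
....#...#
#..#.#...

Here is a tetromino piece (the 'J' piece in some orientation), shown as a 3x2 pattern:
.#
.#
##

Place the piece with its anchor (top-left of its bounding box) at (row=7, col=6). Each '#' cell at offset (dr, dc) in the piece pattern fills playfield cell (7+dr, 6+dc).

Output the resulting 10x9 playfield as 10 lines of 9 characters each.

Fill (7+0,6+1) = (7,7)
Fill (7+1,6+1) = (8,7)
Fill (7+2,6+0) = (9,6)
Fill (7+2,6+1) = (9,7)

Answer: .........
#........
.........
.........
....#....
#.......#
..#......
...#..##.
....#..##
#..#.###.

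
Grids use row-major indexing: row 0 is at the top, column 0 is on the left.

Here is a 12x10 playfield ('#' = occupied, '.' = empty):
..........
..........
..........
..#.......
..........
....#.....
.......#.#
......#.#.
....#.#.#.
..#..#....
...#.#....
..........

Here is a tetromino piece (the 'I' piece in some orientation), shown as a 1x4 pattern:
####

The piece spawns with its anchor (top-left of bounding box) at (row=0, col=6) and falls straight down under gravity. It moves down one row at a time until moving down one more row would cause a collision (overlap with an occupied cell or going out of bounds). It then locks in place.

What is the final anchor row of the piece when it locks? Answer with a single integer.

Answer: 5

Derivation:
Spawn at (row=0, col=6). Try each row:
  row 0: fits
  row 1: fits
  row 2: fits
  row 3: fits
  row 4: fits
  row 5: fits
  row 6: blocked -> lock at row 5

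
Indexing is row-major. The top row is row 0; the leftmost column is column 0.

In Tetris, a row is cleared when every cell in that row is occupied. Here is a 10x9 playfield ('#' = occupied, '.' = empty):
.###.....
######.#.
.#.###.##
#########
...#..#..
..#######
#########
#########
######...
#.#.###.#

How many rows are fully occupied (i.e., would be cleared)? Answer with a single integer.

Answer: 3

Derivation:
Check each row:
  row 0: 6 empty cells -> not full
  row 1: 2 empty cells -> not full
  row 2: 3 empty cells -> not full
  row 3: 0 empty cells -> FULL (clear)
  row 4: 7 empty cells -> not full
  row 5: 2 empty cells -> not full
  row 6: 0 empty cells -> FULL (clear)
  row 7: 0 empty cells -> FULL (clear)
  row 8: 3 empty cells -> not full
  row 9: 3 empty cells -> not full
Total rows cleared: 3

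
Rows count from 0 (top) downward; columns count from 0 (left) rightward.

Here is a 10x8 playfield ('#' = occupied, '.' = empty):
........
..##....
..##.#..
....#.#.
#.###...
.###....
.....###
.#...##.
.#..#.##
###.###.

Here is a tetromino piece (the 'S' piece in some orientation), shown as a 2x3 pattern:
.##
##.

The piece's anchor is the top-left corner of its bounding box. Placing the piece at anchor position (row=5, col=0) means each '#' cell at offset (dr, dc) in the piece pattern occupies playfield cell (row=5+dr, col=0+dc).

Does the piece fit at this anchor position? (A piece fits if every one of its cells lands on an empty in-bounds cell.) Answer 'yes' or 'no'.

Answer: no

Derivation:
Check each piece cell at anchor (5, 0):
  offset (0,1) -> (5,1): occupied ('#') -> FAIL
  offset (0,2) -> (5,2): occupied ('#') -> FAIL
  offset (1,0) -> (6,0): empty -> OK
  offset (1,1) -> (6,1): empty -> OK
All cells valid: no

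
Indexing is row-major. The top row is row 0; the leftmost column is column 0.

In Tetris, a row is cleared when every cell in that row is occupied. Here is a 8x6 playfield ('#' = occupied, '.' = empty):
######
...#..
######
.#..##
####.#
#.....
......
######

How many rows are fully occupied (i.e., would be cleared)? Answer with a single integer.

Answer: 3

Derivation:
Check each row:
  row 0: 0 empty cells -> FULL (clear)
  row 1: 5 empty cells -> not full
  row 2: 0 empty cells -> FULL (clear)
  row 3: 3 empty cells -> not full
  row 4: 1 empty cell -> not full
  row 5: 5 empty cells -> not full
  row 6: 6 empty cells -> not full
  row 7: 0 empty cells -> FULL (clear)
Total rows cleared: 3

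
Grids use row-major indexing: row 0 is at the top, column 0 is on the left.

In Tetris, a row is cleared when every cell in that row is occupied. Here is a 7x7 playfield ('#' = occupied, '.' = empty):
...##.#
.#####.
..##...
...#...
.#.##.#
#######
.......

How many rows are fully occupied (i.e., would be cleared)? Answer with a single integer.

Check each row:
  row 0: 4 empty cells -> not full
  row 1: 2 empty cells -> not full
  row 2: 5 empty cells -> not full
  row 3: 6 empty cells -> not full
  row 4: 3 empty cells -> not full
  row 5: 0 empty cells -> FULL (clear)
  row 6: 7 empty cells -> not full
Total rows cleared: 1

Answer: 1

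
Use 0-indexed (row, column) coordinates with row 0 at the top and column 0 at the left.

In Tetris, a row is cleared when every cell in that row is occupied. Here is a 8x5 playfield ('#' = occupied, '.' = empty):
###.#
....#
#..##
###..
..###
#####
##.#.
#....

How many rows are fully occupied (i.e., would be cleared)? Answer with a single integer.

Check each row:
  row 0: 1 empty cell -> not full
  row 1: 4 empty cells -> not full
  row 2: 2 empty cells -> not full
  row 3: 2 empty cells -> not full
  row 4: 2 empty cells -> not full
  row 5: 0 empty cells -> FULL (clear)
  row 6: 2 empty cells -> not full
  row 7: 4 empty cells -> not full
Total rows cleared: 1

Answer: 1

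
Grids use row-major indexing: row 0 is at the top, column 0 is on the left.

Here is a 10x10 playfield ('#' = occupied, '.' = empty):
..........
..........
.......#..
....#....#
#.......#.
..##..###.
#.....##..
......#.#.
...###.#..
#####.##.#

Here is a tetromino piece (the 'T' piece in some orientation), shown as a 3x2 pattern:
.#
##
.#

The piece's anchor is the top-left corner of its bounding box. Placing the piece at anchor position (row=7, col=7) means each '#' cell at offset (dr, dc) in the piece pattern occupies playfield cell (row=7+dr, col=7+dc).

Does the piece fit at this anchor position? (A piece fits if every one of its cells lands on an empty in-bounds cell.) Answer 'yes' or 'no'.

Answer: no

Derivation:
Check each piece cell at anchor (7, 7):
  offset (0,1) -> (7,8): occupied ('#') -> FAIL
  offset (1,0) -> (8,7): occupied ('#') -> FAIL
  offset (1,1) -> (8,8): empty -> OK
  offset (2,1) -> (9,8): empty -> OK
All cells valid: no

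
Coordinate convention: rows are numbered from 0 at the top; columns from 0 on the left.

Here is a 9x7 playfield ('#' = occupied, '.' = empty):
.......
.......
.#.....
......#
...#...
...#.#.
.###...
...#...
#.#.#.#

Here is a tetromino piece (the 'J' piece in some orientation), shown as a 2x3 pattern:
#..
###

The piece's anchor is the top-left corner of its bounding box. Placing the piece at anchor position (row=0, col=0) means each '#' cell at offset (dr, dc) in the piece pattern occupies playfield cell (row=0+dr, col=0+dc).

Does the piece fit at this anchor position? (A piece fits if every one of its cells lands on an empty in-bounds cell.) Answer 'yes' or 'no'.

Answer: yes

Derivation:
Check each piece cell at anchor (0, 0):
  offset (0,0) -> (0,0): empty -> OK
  offset (1,0) -> (1,0): empty -> OK
  offset (1,1) -> (1,1): empty -> OK
  offset (1,2) -> (1,2): empty -> OK
All cells valid: yes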